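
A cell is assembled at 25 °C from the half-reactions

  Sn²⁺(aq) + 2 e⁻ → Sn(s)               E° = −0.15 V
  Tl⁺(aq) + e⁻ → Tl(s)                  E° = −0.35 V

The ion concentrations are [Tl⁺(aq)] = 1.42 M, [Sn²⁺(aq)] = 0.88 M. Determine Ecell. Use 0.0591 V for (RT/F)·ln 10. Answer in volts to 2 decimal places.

+0.19 V

Since E°(Sn²⁺/Sn) > E°(Tl⁺/Tl), Sn²⁺/Sn serves as the cathode.
E°cell = E°cat − E°an = −0.15 − (−0.35) = +0.20 V; n = 2.
The balanced reaction is Sn²⁺(aq) + 2 Tl(s) → Sn(s) + 2 Tl⁺(aq), so Q = [Tl⁺(aq)]^2 / [Sn²⁺(aq)] = 2.29 and log Q = 0.360.
By the Nernst equation, E = +0.20 − (0.0591/2)·(0.360) = +0.19 V.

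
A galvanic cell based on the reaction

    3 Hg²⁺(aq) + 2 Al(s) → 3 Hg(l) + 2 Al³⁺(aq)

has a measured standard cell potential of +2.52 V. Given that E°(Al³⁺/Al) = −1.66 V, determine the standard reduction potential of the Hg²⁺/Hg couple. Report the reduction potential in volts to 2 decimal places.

+0.86 V

In the reaction as written the Hg²⁺/Hg couple is reduced (cathode) and Al³⁺/Al is oxidized (anode), so E°cell = E°(Hg²⁺/Hg) − E°(Al³⁺/Al).
E°(Hg²⁺/Hg) = E°cell + E°(anode) = +2.52 + (−1.66) = +0.86 V.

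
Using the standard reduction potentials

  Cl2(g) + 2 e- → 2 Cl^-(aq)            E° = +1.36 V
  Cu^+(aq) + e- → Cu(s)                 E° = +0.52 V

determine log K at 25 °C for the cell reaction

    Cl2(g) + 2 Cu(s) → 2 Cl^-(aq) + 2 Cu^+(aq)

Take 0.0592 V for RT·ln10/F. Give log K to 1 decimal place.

The Cl₂/Cl⁻ couple is reduced (cathode); E°cell = +1.36 − (+0.52) = +0.84 V with n = 2.
At equilibrium E = 0, so log K = nE°cell / 0.0592 = (2)(+0.84) / 0.0592 = 28.4.

log K = 28.4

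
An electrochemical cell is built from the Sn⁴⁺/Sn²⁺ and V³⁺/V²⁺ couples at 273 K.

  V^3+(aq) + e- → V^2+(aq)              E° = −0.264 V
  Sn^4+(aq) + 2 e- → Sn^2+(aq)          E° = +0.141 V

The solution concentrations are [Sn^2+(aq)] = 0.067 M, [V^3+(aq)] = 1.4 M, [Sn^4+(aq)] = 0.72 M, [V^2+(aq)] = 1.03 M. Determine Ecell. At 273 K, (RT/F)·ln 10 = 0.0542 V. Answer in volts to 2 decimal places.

The Sn⁴⁺/Sn²⁺ couple has the more positive E°, so it is the cathode; V³⁺/V²⁺ is the anode.
The standard potential is +0.141 − (−0.264) = +0.405 V and the balanced reaction transfers n = 2 electrons.
The balanced reaction is Sn^4+(aq) + 2 V^2+(aq) → Sn^2+(aq) + 2 V^3+(aq), so Q = ([Sn^2+(aq)]·[V^3+(aq)]^2) / ([Sn^4+(aq)]·[V^2+(aq)]^2) = 0.172 and log Q = −0.765.
Applying E = E° − (RT ln10/nF)·log Q gives +0.405 − (0.0542/2)(−0.765) = +0.43 V.

+0.43 V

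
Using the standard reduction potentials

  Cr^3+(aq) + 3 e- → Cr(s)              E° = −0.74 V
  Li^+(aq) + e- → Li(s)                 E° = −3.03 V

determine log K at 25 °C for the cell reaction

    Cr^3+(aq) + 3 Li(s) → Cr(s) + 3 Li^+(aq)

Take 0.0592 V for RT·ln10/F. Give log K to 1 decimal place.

log K = 116.0

The Cr³⁺/Cr couple is reduced (cathode); E°cell = −0.74 − (−3.03) = +2.29 V with n = 3.
At equilibrium E = 0, so log K = nE°cell / 0.0592 = (3)(+2.29) / 0.0592 = 116.0.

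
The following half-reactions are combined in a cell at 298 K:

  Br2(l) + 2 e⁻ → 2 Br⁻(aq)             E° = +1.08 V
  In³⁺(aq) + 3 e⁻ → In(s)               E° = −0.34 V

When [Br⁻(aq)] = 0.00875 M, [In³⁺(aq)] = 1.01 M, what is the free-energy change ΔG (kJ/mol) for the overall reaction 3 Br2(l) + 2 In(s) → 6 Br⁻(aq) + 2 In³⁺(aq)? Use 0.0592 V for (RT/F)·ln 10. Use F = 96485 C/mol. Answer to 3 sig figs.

−893 kJ/mol

The standard cell potential is +1.08 − (−0.34) = +1.42 V, with n = 6 electrons in the balanced equation.
The reaction quotient is [Br⁻(aq)]^6·[In³⁺(aq)]^2 = 4.58×10^−13; by Nernst, E = +1.42 − (0.0592/6)(−12.339) = +1.5417 V.
Then ΔG = −nFE = −6 × 96485 × +1.5417 J/mol = −893 kJ/mol.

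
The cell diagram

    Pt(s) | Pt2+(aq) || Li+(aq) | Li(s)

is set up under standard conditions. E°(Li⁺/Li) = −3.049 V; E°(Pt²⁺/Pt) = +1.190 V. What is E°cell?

By convention the left-hand electrode in cell notation is the anode (oxidation) and the right-hand electrode is the cathode (reduction).
E°cell = E°(right) − E°(left) = −3.049 − (+1.190) = −4.239 V.
The negative sign shows that, as written, the cell would require an external voltage to drive the reaction.

−4.239 V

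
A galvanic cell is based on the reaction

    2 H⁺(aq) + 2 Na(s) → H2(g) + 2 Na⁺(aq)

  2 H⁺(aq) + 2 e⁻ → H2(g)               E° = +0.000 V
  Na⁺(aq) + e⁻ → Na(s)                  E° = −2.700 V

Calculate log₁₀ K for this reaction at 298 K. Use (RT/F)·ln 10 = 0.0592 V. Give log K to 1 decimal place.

log K = 91.2

The 2H⁺/H₂ couple is reduced (cathode); E°cell = +0.000 − (−2.700) = +2.700 V with n = 2.
At equilibrium E = 0, so log K = nE°cell / 0.0592 = (2)(+2.700) / 0.0592 = 91.2.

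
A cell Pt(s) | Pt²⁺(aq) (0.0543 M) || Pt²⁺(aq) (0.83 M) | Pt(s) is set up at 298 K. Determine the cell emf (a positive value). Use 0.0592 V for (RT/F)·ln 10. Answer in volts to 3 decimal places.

0.035 V

For a concentration cell E°cell = 0, since both electrodes use the same couple.
The compartment with the higher Pt²⁺(aq) concentration (0.83 M) acts as the cathode; ions are reduced there and produced at the dilute (0.0543 M) anode.
With n = 2, Ecell = −(0.0592/2)·log([dilute]/[conc]) = −(0.0592/2)·log(0.0543/0.83) = +0.035 V.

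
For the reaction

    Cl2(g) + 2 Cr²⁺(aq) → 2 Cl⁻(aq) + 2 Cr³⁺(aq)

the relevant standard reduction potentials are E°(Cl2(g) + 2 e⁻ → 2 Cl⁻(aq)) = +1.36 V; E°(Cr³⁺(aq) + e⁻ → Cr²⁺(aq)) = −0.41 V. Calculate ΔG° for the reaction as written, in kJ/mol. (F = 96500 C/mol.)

In the reaction as written Cl2(g) is reduced, so the Cl₂/Cl⁻ couple is the cathode and Cr³⁺/Cr²⁺ is the anode.
E°cell = +1.36 − (−0.41) = +1.77 V; balancing electrons gives n = 2.
ΔG° = −nFE°cell = −(2)(96500)(+1.77) J/mol = −342 kJ/mol.

−342 kJ/mol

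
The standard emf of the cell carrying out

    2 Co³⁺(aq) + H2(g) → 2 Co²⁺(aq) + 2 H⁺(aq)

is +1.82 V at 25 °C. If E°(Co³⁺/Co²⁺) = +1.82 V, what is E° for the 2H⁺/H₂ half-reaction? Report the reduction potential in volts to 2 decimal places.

+0.00 V

In the reaction as written the Co³⁺/Co²⁺ couple is reduced (cathode) and 2H⁺/H₂ is oxidized (anode), so E°cell = E°(Co³⁺/Co²⁺) − E°(2H⁺/H₂).
E°(2H⁺/H₂) = E°(cathode) − E°cell = +1.82 − (+1.82) = +0.00 V.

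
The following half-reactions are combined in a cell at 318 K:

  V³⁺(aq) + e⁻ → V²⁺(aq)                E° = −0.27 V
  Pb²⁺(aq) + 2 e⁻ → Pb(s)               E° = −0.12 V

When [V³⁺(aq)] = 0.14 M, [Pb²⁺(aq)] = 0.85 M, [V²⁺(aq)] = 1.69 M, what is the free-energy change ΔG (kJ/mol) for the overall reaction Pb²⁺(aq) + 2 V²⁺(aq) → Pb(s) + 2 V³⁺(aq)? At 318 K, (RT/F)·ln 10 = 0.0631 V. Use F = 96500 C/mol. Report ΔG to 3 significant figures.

With Pb²⁺/Pb reduced at the cathode, E°cell = −0.12 − (−0.27) = +0.15 V and n = 2.
Q = [V³⁺(aq)]^2 / ([Pb²⁺(aq)]·[V²⁺(aq)]^2) = 0.00807, so log Q = −2.093 and E = +0.15 − (0.0631/2)(−2.093) = +0.2160 V.
ΔG = −nFE = −(2)(96500)(+0.2160) J/mol = −41.7 kJ/mol.

−41.7 kJ/mol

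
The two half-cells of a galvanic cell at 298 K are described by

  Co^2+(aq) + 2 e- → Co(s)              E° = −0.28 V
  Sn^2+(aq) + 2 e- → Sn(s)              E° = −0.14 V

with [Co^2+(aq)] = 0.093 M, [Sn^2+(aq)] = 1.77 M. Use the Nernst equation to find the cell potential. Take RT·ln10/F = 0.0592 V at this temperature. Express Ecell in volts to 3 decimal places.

+0.178 V

Sn²⁺/Sn is reduced (cathode, E° = −0.14 V) and Co²⁺/Co is oxidized (anode).
E°cell = E°cat − E°an = −0.14 − (−0.28) = +0.14 V; n = 2.
For the overall reaction Sn^2+(aq) + Co(s) → Sn(s) + Co^2+(aq), Q = [Co^2+(aq)] / [Sn^2+(aq)] = 0.0525, giving log Q = −1.279.
By the Nernst equation, E = +0.14 − (0.0592/2)·(−1.279) = +0.178 V.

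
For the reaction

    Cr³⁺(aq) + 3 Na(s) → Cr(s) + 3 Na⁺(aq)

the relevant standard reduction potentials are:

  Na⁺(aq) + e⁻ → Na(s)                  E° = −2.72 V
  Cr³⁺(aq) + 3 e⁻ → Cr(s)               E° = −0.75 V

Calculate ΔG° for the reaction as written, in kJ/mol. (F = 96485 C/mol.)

−570 kJ/mol

In the reaction as written Cr³⁺(aq) is reduced, so the Cr³⁺/Cr couple is the cathode and Na⁺/Na is the anode.
E°cell = −0.75 − (−2.72) = +1.97 V; balancing electrons gives n = 3.
ΔG° = −nFE°cell = −(3)(96485)(+1.97) J/mol = −570 kJ/mol.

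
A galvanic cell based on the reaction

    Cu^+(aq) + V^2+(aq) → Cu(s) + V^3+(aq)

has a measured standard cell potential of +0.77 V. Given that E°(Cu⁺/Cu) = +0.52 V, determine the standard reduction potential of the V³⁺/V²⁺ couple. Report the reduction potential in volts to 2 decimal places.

In the reaction as written the Cu⁺/Cu couple is reduced (cathode) and V³⁺/V²⁺ is oxidized (anode), so E°cell = E°(Cu⁺/Cu) − E°(V³⁺/V²⁺).
E°(V³⁺/V²⁺) = E°(cathode) − E°cell = +0.52 − (+0.77) = −0.25 V.

−0.25 V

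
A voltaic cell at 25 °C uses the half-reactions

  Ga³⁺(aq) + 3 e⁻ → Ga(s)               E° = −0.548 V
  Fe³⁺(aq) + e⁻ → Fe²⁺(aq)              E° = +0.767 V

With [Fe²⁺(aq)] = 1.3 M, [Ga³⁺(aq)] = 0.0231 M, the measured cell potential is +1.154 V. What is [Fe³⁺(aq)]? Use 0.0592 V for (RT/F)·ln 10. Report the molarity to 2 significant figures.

Fe³⁺/Fe²⁺ is the cathode (higher E°); E°cell = +0.767 − (−0.548) = +1.315 V with n = 3.
Rearranging E = E° − (0.0592/n)·log Q gives log Q = 3(+1.315 − (+1.154))/0.0592 = 8.159.
The balanced reaction is 3 Fe³⁺(aq) + Ga(s) → 3 Fe²⁺(aq) + Ga³⁺(aq), so Q = ([Fe²⁺(aq)]^3·[Ga³⁺(aq)]) / [Fe³⁺(aq)]^3.
Substituting the known concentrations and solving, log [Fe³⁺(aq)] = −3.151 and [Fe³⁺(aq)] = 0.00071 M.

0.00071 M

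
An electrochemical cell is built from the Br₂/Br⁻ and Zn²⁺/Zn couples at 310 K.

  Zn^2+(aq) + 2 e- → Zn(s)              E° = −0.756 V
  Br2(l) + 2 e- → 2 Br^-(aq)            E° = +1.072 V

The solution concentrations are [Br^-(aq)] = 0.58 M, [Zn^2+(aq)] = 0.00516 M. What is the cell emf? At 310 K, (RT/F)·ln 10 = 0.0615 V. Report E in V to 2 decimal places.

+1.91 V

The Br₂/Br⁻ couple has the more positive E°, so it is the cathode; Zn²⁺/Zn is the anode.
E°cell = E°cat − E°an = +1.072 − (−0.756) = +1.828 V; n = 2.
Balancing gives Br2(l) + Zn(s) → 2 Br^-(aq) + Zn^2+(aq); hence Q = [Br^-(aq)]^2·[Zn^2+(aq)] = 0.00174 (log Q = −2.760).
E = E° − (0.0615/n)·log Q = +1.828 − (0.0615/2)(−2.760) = +1.91 V.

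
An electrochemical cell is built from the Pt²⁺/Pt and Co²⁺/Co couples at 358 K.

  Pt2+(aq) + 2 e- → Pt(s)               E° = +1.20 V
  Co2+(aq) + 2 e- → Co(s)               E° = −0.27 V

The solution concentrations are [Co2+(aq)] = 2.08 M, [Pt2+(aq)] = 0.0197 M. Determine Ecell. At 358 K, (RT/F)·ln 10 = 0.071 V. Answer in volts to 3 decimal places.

The Pt²⁺/Pt couple has the more positive E°, so it is the cathode; Co²⁺/Co is the anode.
The standard potential is +1.20 − (−0.27) = +1.47 V and the balanced reaction transfers n = 2 electrons.
For the overall reaction Pt2+(aq) + Co(s) → Pt(s) + Co2+(aq), Q = [Co2+(aq)] / [Pt2+(aq)] = 106, giving log Q = 2.024.
Applying E = E° − (RT ln10/nF)·log Q gives +1.47 − (0.071/2)(2.024) = +1.398 V.

+1.398 V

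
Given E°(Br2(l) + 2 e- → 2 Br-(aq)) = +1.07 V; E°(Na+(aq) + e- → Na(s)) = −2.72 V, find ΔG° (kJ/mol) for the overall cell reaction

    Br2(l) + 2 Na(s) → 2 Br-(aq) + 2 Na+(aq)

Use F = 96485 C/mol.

In the reaction as written Br2(l) is reduced, so the Br₂/Br⁻ couple is the cathode and Na⁺/Na is the anode.
E°cell = +1.07 − (−2.72) = +3.79 V; balancing electrons gives n = 2.
ΔG° = −nFE°cell = −(2)(96485)(+3.79) J/mol = −731 kJ/mol.

−731 kJ/mol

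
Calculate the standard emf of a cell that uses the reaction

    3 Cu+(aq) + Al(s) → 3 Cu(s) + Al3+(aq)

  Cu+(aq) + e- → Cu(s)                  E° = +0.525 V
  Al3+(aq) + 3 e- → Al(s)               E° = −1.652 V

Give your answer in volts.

In the reaction as written, Cu+(aq) is reduced (cathode) and Al3+(aq) is produced by oxidation at the anode.
E°cell = E°(cathode) − E°(anode) = +0.525 − (−1.652) = +2.177 V.

+2.177 V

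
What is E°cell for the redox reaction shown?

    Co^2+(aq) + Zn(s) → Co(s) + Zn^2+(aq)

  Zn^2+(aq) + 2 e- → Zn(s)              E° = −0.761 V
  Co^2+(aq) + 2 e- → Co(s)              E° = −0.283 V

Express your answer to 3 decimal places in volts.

In the reaction as written, Co^2+(aq) is reduced (cathode) and Zn^2+(aq) is produced by oxidation at the anode.
E°cell = E°(cathode) − E°(anode) = −0.283 − (−0.761) = +0.478 V.

+0.478 V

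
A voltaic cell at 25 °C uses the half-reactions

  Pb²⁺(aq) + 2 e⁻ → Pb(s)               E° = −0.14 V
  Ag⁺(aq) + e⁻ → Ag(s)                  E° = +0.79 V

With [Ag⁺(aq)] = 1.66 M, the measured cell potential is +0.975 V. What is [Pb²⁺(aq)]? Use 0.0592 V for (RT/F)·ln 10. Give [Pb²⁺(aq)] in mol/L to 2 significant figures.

With Ag⁺/Ag at the cathode and Pb²⁺/Pb at the anode, E°cell = +0.79 − (−0.14) = +0.93 V (n = 2).
Since E = E° − (0.0592/n)·log Q, log Q = n(E° − E)/0.0592 = −1.520.
For 2 Ag⁺(aq) + Pb(s) → 2 Ag(s) + Pb²⁺(aq), the reaction quotient is Q = [Pb²⁺(aq)] / [Ag⁺(aq)]^2.
Solving for the unknown gives log [Pb²⁺(aq)] = −1.080, so [Pb²⁺(aq)] ≈ 0.083 M.

0.083 M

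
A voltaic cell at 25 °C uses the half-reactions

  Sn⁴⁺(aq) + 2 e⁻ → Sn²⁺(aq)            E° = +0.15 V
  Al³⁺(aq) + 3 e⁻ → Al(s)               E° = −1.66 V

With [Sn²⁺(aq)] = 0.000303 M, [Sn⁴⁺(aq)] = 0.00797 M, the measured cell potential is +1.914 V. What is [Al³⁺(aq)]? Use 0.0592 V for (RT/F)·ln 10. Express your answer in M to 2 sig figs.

The Sn⁴⁺/Sn²⁺ couple has the larger reduction potential, so it is the cathode: E°cell = +0.15 − (−1.66) = +1.81 V and n = 6.
Since E = E° − (0.0592/n)·log Q, log Q = n(E° − E)/0.0592 = −10.541.
For 3 Sn⁴⁺(aq) + 2 Al(s) → 3 Sn²⁺(aq) + 2 Al³⁺(aq), the reaction quotient is Q = ([Sn²⁺(aq)]^3·[Al³⁺(aq)]^2) / [Sn⁴⁺(aq)]^3.
Isolating [Al³⁺(aq)] in Q = 10^{−10.541} yields log [Al³⁺(aq)] = −3.140, i.e. 0.00072 M.

0.00072 M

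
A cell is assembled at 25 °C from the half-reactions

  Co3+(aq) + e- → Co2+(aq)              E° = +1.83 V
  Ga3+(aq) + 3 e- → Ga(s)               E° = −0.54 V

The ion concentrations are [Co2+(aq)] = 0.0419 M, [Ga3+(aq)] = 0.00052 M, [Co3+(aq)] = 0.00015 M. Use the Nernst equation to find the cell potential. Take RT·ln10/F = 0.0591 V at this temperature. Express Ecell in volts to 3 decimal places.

The Co³⁺/Co²⁺ couple has the more positive E°, so it is the cathode; Ga³⁺/Ga is the anode.
The standard potential is +1.83 − (−0.54) = +2.37 V and the balanced reaction transfers n = 3 electrons.
Balancing gives 3 Co3+(aq) + Ga(s) → 3 Co2+(aq) + Ga3+(aq); hence Q = ([Co2+(aq)]^3·[Ga3+(aq)]) / [Co3+(aq)]^3 = 1.13×10^4 (log Q = 4.054).
Applying E = E° − (RT ln10/nF)·log Q gives +2.37 − (0.0591/3)(4.054) = +2.290 V.

+2.290 V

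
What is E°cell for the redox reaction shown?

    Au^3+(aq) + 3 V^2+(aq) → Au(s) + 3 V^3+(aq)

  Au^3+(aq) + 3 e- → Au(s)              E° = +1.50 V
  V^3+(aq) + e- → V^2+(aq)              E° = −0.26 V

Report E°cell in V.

Au^3+(aq) gains electrons, so the Au³⁺/Au couple is the cathode; the V³⁺/V²⁺ couple is the anode.
E°cell = E°(cathode) − E°(anode) = +1.50 − (−0.26) = +1.76 V.

+1.76 V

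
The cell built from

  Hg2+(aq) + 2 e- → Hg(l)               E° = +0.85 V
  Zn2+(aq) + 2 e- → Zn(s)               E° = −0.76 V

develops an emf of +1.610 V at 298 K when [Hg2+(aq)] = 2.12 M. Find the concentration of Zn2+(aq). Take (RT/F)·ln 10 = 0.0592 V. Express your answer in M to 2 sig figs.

2.1 M

With Hg²⁺/Hg at the cathode and Zn²⁺/Zn at the anode, E°cell = +0.85 − (−0.76) = +1.61 V (n = 2).
Rearranging E = E° − (0.0592/n)·log Q gives log Q = 2(+1.61 − (+1.610))/0.0592 = 0.000.
Balancing electrons gives Hg2+(aq) + Zn(s) → Hg(l) + Zn2+(aq); thus Q = [Zn2+(aq)] / [Hg2+(aq)].
Substituting the known concentrations and solving, log [Zn2+(aq)] = 0.326 and [Zn2+(aq)] = 2.1 M.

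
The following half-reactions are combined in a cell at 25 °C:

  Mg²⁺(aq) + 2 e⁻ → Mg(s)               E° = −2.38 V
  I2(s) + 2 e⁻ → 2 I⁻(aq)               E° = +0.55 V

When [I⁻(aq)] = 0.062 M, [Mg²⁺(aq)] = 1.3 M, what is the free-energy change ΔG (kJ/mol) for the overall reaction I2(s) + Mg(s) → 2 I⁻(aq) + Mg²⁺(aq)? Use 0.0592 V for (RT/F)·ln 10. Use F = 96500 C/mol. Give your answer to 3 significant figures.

The standard cell potential is +0.55 − (−2.38) = +2.93 V, with n = 2 electrons in the balanced equation.
Q = [I⁻(aq)]^2·[Mg²⁺(aq)] = 0.005, so log Q = −2.301 and E = +2.93 − (0.0592/2)(−2.301) = +2.9981 V.
Then ΔG = −nFE = −2 × 96500 × +2.9981 J/mol = −579 kJ/mol.

−579 kJ/mol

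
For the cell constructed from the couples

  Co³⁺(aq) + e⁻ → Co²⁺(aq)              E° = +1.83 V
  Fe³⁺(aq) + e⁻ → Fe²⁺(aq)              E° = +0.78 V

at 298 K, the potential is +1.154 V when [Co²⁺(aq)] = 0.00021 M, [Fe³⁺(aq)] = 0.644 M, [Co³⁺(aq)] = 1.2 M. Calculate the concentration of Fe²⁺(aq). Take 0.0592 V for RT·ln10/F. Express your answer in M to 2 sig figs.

0.0064 M

With Co³⁺/Co²⁺ at the cathode and Fe³⁺/Fe²⁺ at the anode, E°cell = +1.83 − (+0.78) = +1.05 V (n = 1).
From the Nernst equation, log Q = n(E° − E)/0.0592 = 1·(+1.05 − (+1.154))/0.0592 = −1.757.
The balanced reaction is Co³⁺(aq) + Fe²⁺(aq) → Co²⁺(aq) + Fe³⁺(aq), so Q = ([Co²⁺(aq)]·[Fe³⁺(aq)]) / ([Co³⁺(aq)]·[Fe²⁺(aq)]).
Solving for the unknown gives log [Fe²⁺(aq)] = −2.191, so [Fe²⁺(aq)] ≈ 0.0064 M.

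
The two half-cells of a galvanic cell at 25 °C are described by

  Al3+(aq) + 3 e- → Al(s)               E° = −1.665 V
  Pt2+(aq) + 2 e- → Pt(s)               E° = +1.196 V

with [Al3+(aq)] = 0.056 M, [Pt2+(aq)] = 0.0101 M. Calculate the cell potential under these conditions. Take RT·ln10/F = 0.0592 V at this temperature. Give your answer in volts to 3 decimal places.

Since E°(Pt²⁺/Pt) > E°(Al³⁺/Al), Pt²⁺/Pt serves as the cathode.
E°cell = E°cat − E°an = +1.196 − (−1.665) = +2.861 V; n = 6.
The balanced reaction is 3 Pt2+(aq) + 2 Al(s) → 3 Pt(s) + 2 Al3+(aq), so Q = [Al3+(aq)]^2 / [Pt2+(aq)]^3 = 3.04×10^3 and log Q = 3.483.
By the Nernst equation, E = +2.861 − (0.0592/6)·(3.483) = +2.827 V.

+2.827 V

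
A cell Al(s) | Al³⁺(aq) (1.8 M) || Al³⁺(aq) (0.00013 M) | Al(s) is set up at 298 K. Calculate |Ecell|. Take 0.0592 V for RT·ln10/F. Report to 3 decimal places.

For a concentration cell E°cell = 0, since both electrodes use the same couple.
The compartment with the higher Al³⁺(aq) concentration (1.8 M) acts as the cathode; ions are reduced there and produced at the dilute (0.00013 M) anode.
With n = 3, Ecell = −(0.0592/3)·log([dilute]/[conc]) = −(0.0592/3)·log(0.00013/1.8) = +0.082 V.

0.082 V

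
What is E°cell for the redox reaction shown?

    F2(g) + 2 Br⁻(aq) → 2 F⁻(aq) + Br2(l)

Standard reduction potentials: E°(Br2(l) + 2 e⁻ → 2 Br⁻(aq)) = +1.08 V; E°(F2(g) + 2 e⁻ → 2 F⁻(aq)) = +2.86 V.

+1.78 V

In the reaction as written, F2(g) is reduced (cathode) and Br2(l) is produced by oxidation at the anode.
E°cell = E°(cathode) − E°(anode) = +2.86 − (+1.08) = +1.78 V.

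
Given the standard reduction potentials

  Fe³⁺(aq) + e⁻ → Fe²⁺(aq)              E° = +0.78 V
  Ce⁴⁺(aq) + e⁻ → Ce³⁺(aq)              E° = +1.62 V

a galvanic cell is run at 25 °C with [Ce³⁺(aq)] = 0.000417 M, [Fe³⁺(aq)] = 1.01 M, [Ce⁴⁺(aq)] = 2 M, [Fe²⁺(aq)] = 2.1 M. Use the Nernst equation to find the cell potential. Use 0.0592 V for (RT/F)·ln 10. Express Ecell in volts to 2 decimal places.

+1.08 V

The Ce⁴⁺/Ce³⁺ couple has the more positive E°, so it is the cathode; Fe³⁺/Fe²⁺ is the anode.
E°cell = +1.62 − (+0.78) = +0.84 V, with n = 1 electron transferred.
Balancing gives Ce⁴⁺(aq) + Fe²⁺(aq) → Ce³⁺(aq) + Fe³⁺(aq); hence Q = ([Ce³⁺(aq)]·[Fe³⁺(aq)]) / ([Ce⁴⁺(aq)]·[Fe²⁺(aq)]) = 0.0001 (log Q = −3.999).
E = E° − (0.0592/n)·log Q = +0.84 − (0.0592/1)(−3.999) = +1.08 V.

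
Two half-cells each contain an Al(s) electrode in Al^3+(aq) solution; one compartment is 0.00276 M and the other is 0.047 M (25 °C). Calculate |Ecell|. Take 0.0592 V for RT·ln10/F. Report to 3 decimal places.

0.024 V

For a concentration cell E°cell = 0, since both electrodes use the same couple.
The compartment with the higher Al^3+(aq) concentration (0.047 M) acts as the cathode; ions are reduced there and produced at the dilute (0.00276 M) anode.
With n = 3, Ecell = −(0.0592/3)·log([dilute]/[conc]) = −(0.0592/3)·log(0.00276/0.047) = +0.024 V.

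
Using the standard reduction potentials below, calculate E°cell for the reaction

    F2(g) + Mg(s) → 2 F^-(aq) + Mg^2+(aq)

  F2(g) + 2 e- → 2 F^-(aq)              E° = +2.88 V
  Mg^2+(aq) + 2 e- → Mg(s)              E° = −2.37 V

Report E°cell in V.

In the reaction as written, F2(g) is reduced (cathode) and Mg^2+(aq) is produced by oxidation at the anode.
E°cell = E°(cathode) − E°(anode) = +2.88 − (−2.37) = +5.25 V.
The positive value indicates the reaction is spontaneous as written.

+5.25 V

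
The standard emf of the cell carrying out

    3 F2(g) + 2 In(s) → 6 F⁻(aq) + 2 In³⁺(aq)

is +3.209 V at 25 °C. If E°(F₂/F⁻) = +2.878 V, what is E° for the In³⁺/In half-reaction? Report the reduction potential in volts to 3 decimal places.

−0.331 V

In the reaction as written the F₂/F⁻ couple is reduced (cathode) and In³⁺/In is oxidized (anode), so E°cell = E°(F₂/F⁻) − E°(In³⁺/In).
E°(In³⁺/In) = E°(cathode) − E°cell = +2.878 − (+3.209) = −0.331 V.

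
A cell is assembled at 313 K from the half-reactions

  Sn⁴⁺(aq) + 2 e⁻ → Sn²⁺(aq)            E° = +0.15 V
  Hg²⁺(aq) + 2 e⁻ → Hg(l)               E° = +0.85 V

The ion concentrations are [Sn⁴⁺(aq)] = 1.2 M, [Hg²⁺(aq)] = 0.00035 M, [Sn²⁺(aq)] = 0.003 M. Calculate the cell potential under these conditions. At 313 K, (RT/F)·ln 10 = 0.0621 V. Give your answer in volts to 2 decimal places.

Since E°(Hg²⁺/Hg) > E°(Sn⁴⁺/Sn²⁺), Hg²⁺/Hg serves as the cathode.
E°cell = E°cat − E°an = +0.85 − (+0.15) = +0.70 V; n = 2.
For the overall reaction Hg²⁺(aq) + Sn²⁺(aq) → Hg(l) + Sn⁴⁺(aq), Q = [Sn⁴⁺(aq)] / ([Hg²⁺(aq)]·[Sn²⁺(aq)]) = 1.14×10^6, giving log Q = 6.058.
By the Nernst equation, E = +0.70 − (0.0621/2)·(6.058) = +0.51 V.

+0.51 V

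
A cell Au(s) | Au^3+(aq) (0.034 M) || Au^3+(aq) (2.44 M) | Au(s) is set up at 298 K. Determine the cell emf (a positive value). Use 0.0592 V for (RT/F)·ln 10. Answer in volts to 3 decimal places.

For a concentration cell E°cell = 0, since both electrodes use the same couple.
The compartment with the higher Au^3+(aq) concentration (2.44 M) acts as the cathode; ions are reduced there and produced at the dilute (0.034 M) anode.
With n = 3, Ecell = −(0.0592/3)·log([dilute]/[conc]) = −(0.0592/3)·log(0.034/2.44) = +0.037 V.

0.037 V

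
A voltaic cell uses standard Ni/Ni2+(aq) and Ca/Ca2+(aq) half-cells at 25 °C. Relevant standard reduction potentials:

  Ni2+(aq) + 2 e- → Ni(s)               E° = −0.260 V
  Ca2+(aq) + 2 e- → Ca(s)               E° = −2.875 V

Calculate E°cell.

+2.615 V

The Ni²⁺/Ni couple has the higher E°, so Ni ion is reduced (cathode) and Ca is oxidized (anode).
E°cell = E°(cathode) − E°(anode) = −0.260 − (−2.875) = +2.615 V.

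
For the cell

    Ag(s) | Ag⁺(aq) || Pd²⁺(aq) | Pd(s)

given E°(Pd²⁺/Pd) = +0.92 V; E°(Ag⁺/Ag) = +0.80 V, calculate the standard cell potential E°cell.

+0.12 V

By convention the left-hand electrode in cell notation is the anode (oxidation) and the right-hand electrode is the cathode (reduction).
E°cell = E°(right) − E°(left) = +0.92 − (+0.80) = +0.12 V.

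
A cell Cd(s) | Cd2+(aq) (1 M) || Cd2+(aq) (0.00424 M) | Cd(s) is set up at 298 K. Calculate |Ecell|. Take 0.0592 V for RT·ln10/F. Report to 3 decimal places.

For a concentration cell E°cell = 0, since both electrodes use the same couple.
The compartment with the higher Cd2+(aq) concentration (1 M) acts as the cathode; ions are reduced there and produced at the dilute (0.00424 M) anode.
With n = 2, Ecell = −(0.0592/2)·log([dilute]/[conc]) = −(0.0592/2)·log(0.00424/1) = +0.070 V.

0.070 V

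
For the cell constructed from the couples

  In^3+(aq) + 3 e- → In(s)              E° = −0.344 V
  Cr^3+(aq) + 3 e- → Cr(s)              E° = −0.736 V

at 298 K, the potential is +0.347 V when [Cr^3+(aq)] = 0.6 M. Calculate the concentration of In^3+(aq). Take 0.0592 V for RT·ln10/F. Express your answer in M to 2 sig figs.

With In³⁺/In at the cathode and Cr³⁺/Cr at the anode, E°cell = −0.344 − (−0.736) = +0.392 V (n = 3).
Since E = E° − (0.0592/n)·log Q, log Q = n(E° − E)/0.0592 = 2.280.
The balanced reaction is In^3+(aq) + Cr(s) → In(s) + Cr^3+(aq), so Q = [Cr^3+(aq)] / [In^3+(aq)].
Substituting the known concentrations and solving, log [In^3+(aq)] = −2.502 and [In^3+(aq)] = 0.0031 M.

0.0031 M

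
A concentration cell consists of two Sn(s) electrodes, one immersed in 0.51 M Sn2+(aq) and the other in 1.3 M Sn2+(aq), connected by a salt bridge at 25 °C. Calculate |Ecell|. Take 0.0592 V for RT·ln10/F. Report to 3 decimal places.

0.012 V

For a concentration cell E°cell = 0, since both electrodes use the same couple.
The compartment with the higher Sn2+(aq) concentration (1.3 M) acts as the cathode; ions are reduced there and produced at the dilute (0.51 M) anode.
With n = 2, Ecell = −(0.0592/2)·log([dilute]/[conc]) = −(0.0592/2)·log(0.51/1.3) = +0.012 V.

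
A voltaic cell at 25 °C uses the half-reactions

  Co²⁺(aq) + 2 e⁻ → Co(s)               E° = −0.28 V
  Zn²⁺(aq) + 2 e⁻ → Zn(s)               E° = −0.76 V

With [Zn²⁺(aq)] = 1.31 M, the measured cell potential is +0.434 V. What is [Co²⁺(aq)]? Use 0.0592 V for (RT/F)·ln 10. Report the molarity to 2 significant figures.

0.037 M

Co²⁺/Co is the cathode (higher E°); E°cell = −0.28 − (−0.76) = +0.48 V with n = 2.
Since E = E° − (0.0592/n)·log Q, log Q = n(E° − E)/0.0592 = 1.554.
The balanced reaction is Co²⁺(aq) + Zn(s) → Co(s) + Zn²⁺(aq), so Q = [Zn²⁺(aq)] / [Co²⁺(aq)].
Isolating [Co²⁺(aq)] in Q = 10^{1.554} yields log [Co²⁺(aq)] = −1.437, i.e. 0.037 M.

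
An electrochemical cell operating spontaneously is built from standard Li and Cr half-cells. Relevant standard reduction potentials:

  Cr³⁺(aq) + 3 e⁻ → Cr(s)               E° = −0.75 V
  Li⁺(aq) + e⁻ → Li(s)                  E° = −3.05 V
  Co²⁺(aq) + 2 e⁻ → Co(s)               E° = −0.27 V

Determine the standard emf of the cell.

+2.30 V

Of the two couples in this cell, the one with the more positive reduction potential is reduced at the cathode: here that is Cr³⁺/Cr (−0.75 V); Li⁺/Li (−3.05 V) is the anode.
E°cell = E°(cathode) − E°(anode) = −0.75 − (−3.05) = +2.30 V.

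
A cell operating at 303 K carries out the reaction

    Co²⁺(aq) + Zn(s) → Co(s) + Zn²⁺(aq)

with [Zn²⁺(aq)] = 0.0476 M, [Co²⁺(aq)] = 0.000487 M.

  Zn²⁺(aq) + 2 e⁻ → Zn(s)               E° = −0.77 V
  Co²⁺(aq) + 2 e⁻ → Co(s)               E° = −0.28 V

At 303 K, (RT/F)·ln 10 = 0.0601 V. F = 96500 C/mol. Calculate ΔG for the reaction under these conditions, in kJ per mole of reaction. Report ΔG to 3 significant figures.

−83.0 kJ/mol

With Co²⁺/Co reduced at the cathode, E°cell = −0.28 − (−0.77) = +0.49 V and n = 2.
The reaction quotient is [Zn²⁺(aq)] / [Co²⁺(aq)] = 97.7; by Nernst, E = +0.49 − (0.0601/2)(1.990) = +0.4302 V.
Finally ΔG = −nFE = −(2)(96500 C/mol)(+0.4302 V) = −83.0 kJ/mol.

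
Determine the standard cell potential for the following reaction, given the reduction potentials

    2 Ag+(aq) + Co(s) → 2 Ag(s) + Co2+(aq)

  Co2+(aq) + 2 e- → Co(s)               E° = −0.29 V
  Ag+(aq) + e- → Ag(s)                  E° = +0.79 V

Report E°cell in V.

+1.08 V

In the reaction as written, Ag+(aq) is reduced (cathode) and Co2+(aq) is produced by oxidation at the anode.
E°cell = E°(cathode) − E°(anode) = +0.79 − (−0.29) = +1.08 V.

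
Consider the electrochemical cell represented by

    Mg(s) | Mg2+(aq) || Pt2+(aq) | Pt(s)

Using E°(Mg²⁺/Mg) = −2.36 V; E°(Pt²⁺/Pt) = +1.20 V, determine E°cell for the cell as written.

By convention the left-hand electrode in cell notation is the anode (oxidation) and the right-hand electrode is the cathode (reduction).
E°cell = E°(right) − E°(left) = +1.20 − (−2.36) = +3.56 V.

+3.56 V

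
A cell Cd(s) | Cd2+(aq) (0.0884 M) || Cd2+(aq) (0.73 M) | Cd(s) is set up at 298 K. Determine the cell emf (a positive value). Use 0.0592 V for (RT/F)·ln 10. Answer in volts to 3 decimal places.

0.027 V

For a concentration cell E°cell = 0, since both electrodes use the same couple.
The compartment with the higher Cd2+(aq) concentration (0.73 M) acts as the cathode; ions are reduced there and produced at the dilute (0.0884 M) anode.
With n = 2, Ecell = −(0.0592/2)·log([dilute]/[conc]) = −(0.0592/2)·log(0.0884/0.73) = +0.027 V.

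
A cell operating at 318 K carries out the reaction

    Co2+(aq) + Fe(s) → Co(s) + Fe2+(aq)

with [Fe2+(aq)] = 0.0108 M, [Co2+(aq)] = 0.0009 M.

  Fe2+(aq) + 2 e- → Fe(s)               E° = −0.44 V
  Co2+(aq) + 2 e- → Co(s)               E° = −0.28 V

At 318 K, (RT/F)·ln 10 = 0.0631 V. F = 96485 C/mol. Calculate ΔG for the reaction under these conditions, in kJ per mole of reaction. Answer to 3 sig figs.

The standard cell potential is −0.28 − (−0.44) = +0.16 V, with n = 2 electrons in the balanced equation.
The reaction quotient is [Fe2+(aq)] / [Co2+(aq)] = 12; by Nernst, E = +0.16 − (0.0631/2)(1.079) = +0.1260 V.
Then ΔG = −nFE = −2 × 96485 × +0.1260 J/mol = −24.3 kJ/mol.

−24.3 kJ/mol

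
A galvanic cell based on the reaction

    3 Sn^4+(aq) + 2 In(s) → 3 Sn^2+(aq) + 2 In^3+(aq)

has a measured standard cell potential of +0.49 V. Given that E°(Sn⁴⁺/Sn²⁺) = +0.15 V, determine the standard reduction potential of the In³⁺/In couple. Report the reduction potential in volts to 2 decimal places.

−0.34 V

In the reaction as written the Sn⁴⁺/Sn²⁺ couple is reduced (cathode) and In³⁺/In is oxidized (anode), so E°cell = E°(Sn⁴⁺/Sn²⁺) − E°(In³⁺/In).
E°(In³⁺/In) = E°(cathode) − E°cell = +0.15 − (+0.49) = −0.34 V.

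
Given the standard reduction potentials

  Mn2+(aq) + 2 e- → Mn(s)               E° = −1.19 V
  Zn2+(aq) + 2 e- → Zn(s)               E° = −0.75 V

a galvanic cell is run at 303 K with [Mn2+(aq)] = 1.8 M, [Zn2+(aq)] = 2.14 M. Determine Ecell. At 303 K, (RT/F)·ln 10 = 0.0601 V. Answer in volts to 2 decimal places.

The Zn²⁺/Zn couple has the more positive E°, so it is the cathode; Mn²⁺/Mn is the anode.
E°cell = E°cat − E°an = −0.75 − (−1.19) = +0.44 V; n = 2.
The balanced reaction is Zn2+(aq) + Mn(s) → Zn(s) + Mn2+(aq), so Q = [Mn2+(aq)] / [Zn2+(aq)] = 0.841 and log Q = −0.075.
Applying E = E° − (RT ln10/nF)·log Q gives +0.44 − (0.0601/2)(−0.075) = +0.44 V.

+0.44 V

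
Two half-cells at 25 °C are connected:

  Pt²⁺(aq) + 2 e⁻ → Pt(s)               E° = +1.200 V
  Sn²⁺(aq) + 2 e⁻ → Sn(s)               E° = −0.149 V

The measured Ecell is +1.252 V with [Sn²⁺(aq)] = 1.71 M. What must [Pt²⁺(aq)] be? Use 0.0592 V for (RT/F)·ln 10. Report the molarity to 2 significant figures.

0.00090 M

With Pt²⁺/Pt at the cathode and Sn²⁺/Sn at the anode, E°cell = +1.200 − (−0.149) = +1.349 V (n = 2).
From the Nernst equation, log Q = n(E° − E)/0.0592 = 2·(+1.349 − (+1.252))/0.0592 = 3.277.
For Pt²⁺(aq) + Sn(s) → Pt(s) + Sn²⁺(aq), the reaction quotient is Q = [Sn²⁺(aq)] / [Pt²⁺(aq)].
Substituting the known concentrations and solving, log [Pt²⁺(aq)] = −3.044 and [Pt²⁺(aq)] = 0.00090 M.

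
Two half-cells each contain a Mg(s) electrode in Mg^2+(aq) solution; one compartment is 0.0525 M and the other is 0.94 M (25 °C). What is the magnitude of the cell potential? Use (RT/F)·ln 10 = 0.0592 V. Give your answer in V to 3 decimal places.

For a concentration cell E°cell = 0, since both electrodes use the same couple.
The compartment with the higher Mg^2+(aq) concentration (0.94 M) acts as the cathode; ions are reduced there and produced at the dilute (0.0525 M) anode.
With n = 2, Ecell = −(0.0592/2)·log([dilute]/[conc]) = −(0.0592/2)·log(0.0525/0.94) = +0.037 V.

0.037 V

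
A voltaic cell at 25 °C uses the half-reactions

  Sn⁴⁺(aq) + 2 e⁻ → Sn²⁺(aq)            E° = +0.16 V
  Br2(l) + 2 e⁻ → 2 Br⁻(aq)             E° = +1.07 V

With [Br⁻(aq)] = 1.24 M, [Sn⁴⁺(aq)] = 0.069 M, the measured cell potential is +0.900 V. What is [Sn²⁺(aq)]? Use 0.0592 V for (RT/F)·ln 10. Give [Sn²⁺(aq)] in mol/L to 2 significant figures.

With Br₂/Br⁻ at the cathode and Sn⁴⁺/Sn²⁺ at the anode, E°cell = +1.07 − (+0.16) = +0.91 V (n = 2).
Rearranging E = E° − (0.0592/n)·log Q gives log Q = 2(+0.91 − (+0.900))/0.0592 = 0.338.
The balanced reaction is Br2(l) + Sn²⁺(aq) → 2 Br⁻(aq) + Sn⁴⁺(aq), so Q = ([Br⁻(aq)]^2·[Sn⁴⁺(aq)]) / [Sn²⁺(aq)].
Substituting the known concentrations and solving, log [Sn²⁺(aq)] = −1.312 and [Sn²⁺(aq)] = 0.049 M.

0.049 M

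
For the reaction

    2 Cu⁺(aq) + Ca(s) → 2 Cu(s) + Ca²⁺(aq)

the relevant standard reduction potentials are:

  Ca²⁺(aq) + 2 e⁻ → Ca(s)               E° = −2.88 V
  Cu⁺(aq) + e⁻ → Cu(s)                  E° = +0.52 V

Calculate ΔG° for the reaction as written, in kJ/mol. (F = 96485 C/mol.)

In the reaction as written Cu⁺(aq) is reduced, so the Cu⁺/Cu couple is the cathode and Ca²⁺/Ca is the anode.
E°cell = +0.52 − (−2.88) = +3.40 V; balancing electrons gives n = 2.
ΔG° = −nFE°cell = −(2)(96485)(+3.40) J/mol = −656 kJ/mol.

−656 kJ/mol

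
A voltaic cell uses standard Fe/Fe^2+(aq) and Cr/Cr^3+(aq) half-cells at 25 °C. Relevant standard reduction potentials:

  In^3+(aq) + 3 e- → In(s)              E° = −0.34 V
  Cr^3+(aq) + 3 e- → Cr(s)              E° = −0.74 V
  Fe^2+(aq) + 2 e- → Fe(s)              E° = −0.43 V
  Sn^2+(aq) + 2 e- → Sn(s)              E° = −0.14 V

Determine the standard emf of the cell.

Of the two couples in this cell, the one with the more positive reduction potential is reduced at the cathode: here that is Fe²⁺/Fe (−0.43 V); Cr³⁺/Cr (−0.74 V) is the anode.
E°cell = E°(cathode) − E°(anode) = −0.43 − (−0.74) = +0.31 V.

+0.31 V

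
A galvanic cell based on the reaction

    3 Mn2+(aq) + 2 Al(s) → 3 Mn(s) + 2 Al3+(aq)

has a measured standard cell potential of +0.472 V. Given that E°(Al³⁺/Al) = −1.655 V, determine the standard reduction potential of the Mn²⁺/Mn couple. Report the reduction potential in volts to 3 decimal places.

In the reaction as written the Mn²⁺/Mn couple is reduced (cathode) and Al³⁺/Al is oxidized (anode), so E°cell = E°(Mn²⁺/Mn) − E°(Al³⁺/Al).
E°(Mn²⁺/Mn) = E°cell + E°(anode) = +0.472 + (−1.655) = −1.183 V.

−1.183 V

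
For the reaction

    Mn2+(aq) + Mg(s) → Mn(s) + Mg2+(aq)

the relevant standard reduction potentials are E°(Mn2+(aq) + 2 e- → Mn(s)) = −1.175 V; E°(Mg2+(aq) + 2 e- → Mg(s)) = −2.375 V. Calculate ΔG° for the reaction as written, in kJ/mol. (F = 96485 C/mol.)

−232 kJ/mol

In the reaction as written Mn2+(aq) is reduced, so the Mn²⁺/Mn couple is the cathode and Mg²⁺/Mg is the anode.
E°cell = −1.175 − (−2.375) = +1.200 V; balancing electrons gives n = 2.
ΔG° = −nFE°cell = −(2)(96485)(+1.200) J/mol = −232 kJ/mol.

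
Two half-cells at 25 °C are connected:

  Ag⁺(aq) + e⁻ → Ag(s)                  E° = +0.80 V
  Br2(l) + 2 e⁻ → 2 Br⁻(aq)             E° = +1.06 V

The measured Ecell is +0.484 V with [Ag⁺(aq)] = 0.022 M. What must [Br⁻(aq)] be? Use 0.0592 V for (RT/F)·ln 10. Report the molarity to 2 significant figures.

The Br₂/Br⁻ couple has the larger reduction potential, so it is the cathode: E°cell = +1.06 − (+0.80) = +0.26 V and n = 2.
Rearranging E = E° − (0.0592/n)·log Q gives log Q = 2(+0.26 − (+0.484))/0.0592 = −7.568.
The balanced reaction is Br2(l) + 2 Ag(s) → 2 Br⁻(aq) + 2 Ag⁺(aq), so Q = [Br⁻(aq)]^2·[Ag⁺(aq)]^2.
Substituting the known concentrations and solving, log [Br⁻(aq)] = −2.126 and [Br⁻(aq)] = 0.0075 M.

0.0075 M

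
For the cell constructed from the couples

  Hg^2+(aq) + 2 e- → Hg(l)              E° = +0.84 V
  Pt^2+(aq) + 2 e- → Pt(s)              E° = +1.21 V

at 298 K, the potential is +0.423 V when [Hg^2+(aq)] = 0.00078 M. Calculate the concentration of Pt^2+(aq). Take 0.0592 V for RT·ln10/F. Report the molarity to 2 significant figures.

0.048 M

Pt²⁺/Pt is the cathode (higher E°); E°cell = +1.21 − (+0.84) = +0.37 V with n = 2.
Since E = E° − (0.0592/n)·log Q, log Q = n(E° − E)/0.0592 = −1.791.
The balanced reaction is Pt^2+(aq) + Hg(l) → Pt(s) + Hg^2+(aq), so Q = [Hg^2+(aq)] / [Pt^2+(aq)].
Substituting the known concentrations and solving, log [Pt^2+(aq)] = −1.317 and [Pt^2+(aq)] = 0.048 M.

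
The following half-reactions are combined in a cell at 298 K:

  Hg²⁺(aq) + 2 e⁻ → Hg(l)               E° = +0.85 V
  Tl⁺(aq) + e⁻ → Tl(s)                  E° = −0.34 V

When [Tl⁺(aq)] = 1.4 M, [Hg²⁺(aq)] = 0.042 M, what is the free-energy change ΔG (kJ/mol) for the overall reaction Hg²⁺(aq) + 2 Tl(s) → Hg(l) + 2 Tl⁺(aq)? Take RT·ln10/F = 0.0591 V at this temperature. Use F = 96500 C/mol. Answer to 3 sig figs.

E°cell = +0.85 − (−0.34) = +1.19 V; the balanced reaction transfers n = 2 electrons.
Q = [Tl⁺(aq)]^2 / [Hg²⁺(aq)] = 46.7, so log Q = 1.669 and E = +1.19 − (0.0591/2)(1.669) = +1.1407 V.
ΔG = −nFE = −(2)(96500)(+1.1407) J/mol = −220 kJ/mol.

−220 kJ/mol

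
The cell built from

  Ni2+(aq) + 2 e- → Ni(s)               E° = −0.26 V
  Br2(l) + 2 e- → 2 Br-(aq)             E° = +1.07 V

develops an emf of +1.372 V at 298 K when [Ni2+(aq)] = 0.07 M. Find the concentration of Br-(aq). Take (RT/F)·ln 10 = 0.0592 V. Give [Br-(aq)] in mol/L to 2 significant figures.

0.74 M

With Br₂/Br⁻ at the cathode and Ni²⁺/Ni at the anode, E°cell = +1.07 − (−0.26) = +1.33 V (n = 2).
Rearranging E = E° − (0.0592/n)·log Q gives log Q = 2(+1.33 − (+1.372))/0.0592 = −1.419.
Balancing electrons gives Br2(l) + Ni(s) → 2 Br-(aq) + Ni2+(aq); thus Q = [Br-(aq)]^2·[Ni2+(aq)].
Solving for the unknown gives log [Br-(aq)] = −0.132, so [Br-(aq)] ≈ 0.74 M.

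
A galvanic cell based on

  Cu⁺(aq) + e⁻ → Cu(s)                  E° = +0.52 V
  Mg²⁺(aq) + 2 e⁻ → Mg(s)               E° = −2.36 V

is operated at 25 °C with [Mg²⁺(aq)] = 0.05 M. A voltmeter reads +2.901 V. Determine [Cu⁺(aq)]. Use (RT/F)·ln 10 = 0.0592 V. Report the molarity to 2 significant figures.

The Cu⁺/Cu couple has the larger reduction potential, so it is the cathode: E°cell = +0.52 − (−2.36) = +2.88 V and n = 2.
Rearranging E = E° − (0.0592/n)·log Q gives log Q = 2(+2.88 − (+2.901))/0.0592 = −0.709.
Balancing electrons gives 2 Cu⁺(aq) + Mg(s) → 2 Cu(s) + Mg²⁺(aq); thus Q = [Mg²⁺(aq)] / [Cu⁺(aq)]^2.
Substituting the known concentrations and solving, log [Cu⁺(aq)] = −0.296 and [Cu⁺(aq)] = 0.51 M.

0.51 M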